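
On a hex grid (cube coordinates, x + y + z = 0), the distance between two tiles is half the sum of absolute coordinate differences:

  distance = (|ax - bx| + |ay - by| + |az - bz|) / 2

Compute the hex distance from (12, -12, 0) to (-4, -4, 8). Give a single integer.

Answer: 16

Derivation:
|ax - bx| = |12 - (-4)| = 16
|ay - by| = |-12 - (-4)| = 8
|az - bz| = |0 - 8| = 8
distance = (16 + 8 + 8) / 2 = 32 / 2 = 16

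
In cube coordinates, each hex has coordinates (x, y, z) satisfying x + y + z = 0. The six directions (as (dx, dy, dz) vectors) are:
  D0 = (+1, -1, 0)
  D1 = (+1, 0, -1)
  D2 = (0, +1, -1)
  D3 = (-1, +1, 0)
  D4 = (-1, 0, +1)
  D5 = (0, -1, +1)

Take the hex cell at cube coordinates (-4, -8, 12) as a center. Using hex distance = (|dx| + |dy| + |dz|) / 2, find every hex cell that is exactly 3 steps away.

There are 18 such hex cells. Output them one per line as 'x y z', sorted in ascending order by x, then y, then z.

Walk ring at distance 3 from (-4, -8, 12):
Start at center + D4*3 = (-7, -8, 15)
  hex 0: (-7, -8, 15)
  hex 1: (-6, -9, 15)
  hex 2: (-5, -10, 15)
  hex 3: (-4, -11, 15)
  hex 4: (-3, -11, 14)
  hex 5: (-2, -11, 13)
  hex 6: (-1, -11, 12)
  hex 7: (-1, -10, 11)
  hex 8: (-1, -9, 10)
  hex 9: (-1, -8, 9)
  hex 10: (-2, -7, 9)
  hex 11: (-3, -6, 9)
  hex 12: (-4, -5, 9)
  hex 13: (-5, -5, 10)
  hex 14: (-6, -5, 11)
  hex 15: (-7, -5, 12)
  hex 16: (-7, -6, 13)
  hex 17: (-7, -7, 14)
Sorted: 18 hexes.

Answer: -7 -8 15
-7 -7 14
-7 -6 13
-7 -5 12
-6 -9 15
-6 -5 11
-5 -10 15
-5 -5 10
-4 -11 15
-4 -5 9
-3 -11 14
-3 -6 9
-2 -11 13
-2 -7 9
-1 -11 12
-1 -10 11
-1 -9 10
-1 -8 9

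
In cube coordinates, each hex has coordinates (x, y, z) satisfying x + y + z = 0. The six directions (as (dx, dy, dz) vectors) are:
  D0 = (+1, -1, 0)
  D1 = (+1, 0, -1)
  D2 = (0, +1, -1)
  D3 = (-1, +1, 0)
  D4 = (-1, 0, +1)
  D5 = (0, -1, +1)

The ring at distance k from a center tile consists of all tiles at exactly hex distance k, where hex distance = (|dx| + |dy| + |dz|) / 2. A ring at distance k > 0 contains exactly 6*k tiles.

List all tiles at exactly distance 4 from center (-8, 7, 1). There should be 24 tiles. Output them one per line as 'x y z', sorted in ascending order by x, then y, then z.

Answer: -12 7 5
-12 8 4
-12 9 3
-12 10 2
-12 11 1
-11 6 5
-11 11 0
-10 5 5
-10 11 -1
-9 4 5
-9 11 -2
-8 3 5
-8 11 -3
-7 3 4
-7 10 -3
-6 3 3
-6 9 -3
-5 3 2
-5 8 -3
-4 3 1
-4 4 0
-4 5 -1
-4 6 -2
-4 7 -3

Derivation:
Walk ring at distance 4 from (-8, 7, 1):
Start at center + D4*4 = (-12, 7, 5)
  hex 0: (-12, 7, 5)
  hex 1: (-11, 6, 5)
  hex 2: (-10, 5, 5)
  hex 3: (-9, 4, 5)
  hex 4: (-8, 3, 5)
  hex 5: (-7, 3, 4)
  hex 6: (-6, 3, 3)
  hex 7: (-5, 3, 2)
  hex 8: (-4, 3, 1)
  hex 9: (-4, 4, 0)
  hex 10: (-4, 5, -1)
  hex 11: (-4, 6, -2)
  hex 12: (-4, 7, -3)
  hex 13: (-5, 8, -3)
  hex 14: (-6, 9, -3)
  hex 15: (-7, 10, -3)
  hex 16: (-8, 11, -3)
  hex 17: (-9, 11, -2)
  hex 18: (-10, 11, -1)
  hex 19: (-11, 11, 0)
  hex 20: (-12, 11, 1)
  hex 21: (-12, 10, 2)
  hex 22: (-12, 9, 3)
  hex 23: (-12, 8, 4)
Sorted: 24 hexes.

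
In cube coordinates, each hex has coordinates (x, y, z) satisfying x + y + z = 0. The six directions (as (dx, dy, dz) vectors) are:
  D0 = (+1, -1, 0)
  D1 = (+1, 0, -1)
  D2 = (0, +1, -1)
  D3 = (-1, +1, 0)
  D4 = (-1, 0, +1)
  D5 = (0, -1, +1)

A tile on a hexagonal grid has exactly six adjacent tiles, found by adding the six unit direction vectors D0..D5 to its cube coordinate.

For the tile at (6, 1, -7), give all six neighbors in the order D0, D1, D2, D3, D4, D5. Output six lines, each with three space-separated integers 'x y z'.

Answer: 7 0 -7
7 1 -8
6 2 -8
5 2 -7
5 1 -6
6 0 -6

Derivation:
Center: (6, 1, -7). Add each direction:
  D0: (6, 1, -7) + (1, -1, 0) = (7, 0, -7)
  D1: (6, 1, -7) + (1, 0, -1) = (7, 1, -8)
  D2: (6, 1, -7) + (0, 1, -1) = (6, 2, -8)
  D3: (6, 1, -7) + (-1, 1, 0) = (5, 2, -7)
  D4: (6, 1, -7) + (-1, 0, 1) = (5, 1, -6)
  D5: (6, 1, -7) + (0, -1, 1) = (6, 0, -6)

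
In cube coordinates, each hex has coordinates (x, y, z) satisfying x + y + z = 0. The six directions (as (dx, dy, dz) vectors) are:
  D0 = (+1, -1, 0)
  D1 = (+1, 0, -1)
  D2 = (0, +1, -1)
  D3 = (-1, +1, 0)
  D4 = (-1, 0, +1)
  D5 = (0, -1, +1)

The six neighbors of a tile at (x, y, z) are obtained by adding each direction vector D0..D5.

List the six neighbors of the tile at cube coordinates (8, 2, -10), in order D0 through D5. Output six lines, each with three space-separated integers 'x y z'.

Center: (8, 2, -10). Add each direction:
  D0: (8, 2, -10) + (1, -1, 0) = (9, 1, -10)
  D1: (8, 2, -10) + (1, 0, -1) = (9, 2, -11)
  D2: (8, 2, -10) + (0, 1, -1) = (8, 3, -11)
  D3: (8, 2, -10) + (-1, 1, 0) = (7, 3, -10)
  D4: (8, 2, -10) + (-1, 0, 1) = (7, 2, -9)
  D5: (8, 2, -10) + (0, -1, 1) = (8, 1, -9)

Answer: 9 1 -10
9 2 -11
8 3 -11
7 3 -10
7 2 -9
8 1 -9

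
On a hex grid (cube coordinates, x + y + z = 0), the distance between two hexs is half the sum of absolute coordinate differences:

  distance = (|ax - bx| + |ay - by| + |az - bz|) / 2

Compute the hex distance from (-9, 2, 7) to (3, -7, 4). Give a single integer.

Answer: 12

Derivation:
|ax - bx| = |-9 - 3| = 12
|ay - by| = |2 - (-7)| = 9
|az - bz| = |7 - 4| = 3
distance = (12 + 9 + 3) / 2 = 24 / 2 = 12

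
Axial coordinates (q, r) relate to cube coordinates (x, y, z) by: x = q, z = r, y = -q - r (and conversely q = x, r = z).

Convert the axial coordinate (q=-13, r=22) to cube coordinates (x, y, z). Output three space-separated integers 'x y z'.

x = q = -13
z = r = 22
y = -x - z = -(-13) - (22) = -9

Answer: -13 -9 22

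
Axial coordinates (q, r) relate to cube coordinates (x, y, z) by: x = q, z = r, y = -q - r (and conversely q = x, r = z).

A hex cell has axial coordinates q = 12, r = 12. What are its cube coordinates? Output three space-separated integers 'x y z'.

x = q = 12
z = r = 12
y = -x - z = -(12) - (12) = -24

Answer: 12 -24 12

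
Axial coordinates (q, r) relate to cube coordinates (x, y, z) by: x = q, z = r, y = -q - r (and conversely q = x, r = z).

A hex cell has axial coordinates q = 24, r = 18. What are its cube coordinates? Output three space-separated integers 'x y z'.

Answer: 24 -42 18

Derivation:
x = q = 24
z = r = 18
y = -x - z = -(24) - (18) = -42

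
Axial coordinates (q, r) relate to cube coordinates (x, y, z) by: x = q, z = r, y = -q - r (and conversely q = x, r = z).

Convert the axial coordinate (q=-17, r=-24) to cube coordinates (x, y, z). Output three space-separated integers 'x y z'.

Answer: -17 41 -24

Derivation:
x = q = -17
z = r = -24
y = -x - z = -(-17) - (-24) = 41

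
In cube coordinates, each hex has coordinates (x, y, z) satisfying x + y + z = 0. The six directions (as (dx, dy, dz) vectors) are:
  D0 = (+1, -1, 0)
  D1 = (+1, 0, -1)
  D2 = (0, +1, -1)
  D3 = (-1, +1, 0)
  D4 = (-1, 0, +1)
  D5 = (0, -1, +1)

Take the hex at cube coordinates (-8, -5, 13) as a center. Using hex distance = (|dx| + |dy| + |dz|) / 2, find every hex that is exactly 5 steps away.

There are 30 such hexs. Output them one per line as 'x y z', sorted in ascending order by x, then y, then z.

Answer: -13 -5 18
-13 -4 17
-13 -3 16
-13 -2 15
-13 -1 14
-13 0 13
-12 -6 18
-12 0 12
-11 -7 18
-11 0 11
-10 -8 18
-10 0 10
-9 -9 18
-9 0 9
-8 -10 18
-8 0 8
-7 -10 17
-7 -1 8
-6 -10 16
-6 -2 8
-5 -10 15
-5 -3 8
-4 -10 14
-4 -4 8
-3 -10 13
-3 -9 12
-3 -8 11
-3 -7 10
-3 -6 9
-3 -5 8

Derivation:
Walk ring at distance 5 from (-8, -5, 13):
Start at center + D4*5 = (-13, -5, 18)
  hex 0: (-13, -5, 18)
  hex 1: (-12, -6, 18)
  hex 2: (-11, -7, 18)
  hex 3: (-10, -8, 18)
  hex 4: (-9, -9, 18)
  hex 5: (-8, -10, 18)
  hex 6: (-7, -10, 17)
  hex 7: (-6, -10, 16)
  hex 8: (-5, -10, 15)
  hex 9: (-4, -10, 14)
  hex 10: (-3, -10, 13)
  hex 11: (-3, -9, 12)
  hex 12: (-3, -8, 11)
  hex 13: (-3, -7, 10)
  hex 14: (-3, -6, 9)
  hex 15: (-3, -5, 8)
  hex 16: (-4, -4, 8)
  hex 17: (-5, -3, 8)
  hex 18: (-6, -2, 8)
  hex 19: (-7, -1, 8)
  hex 20: (-8, 0, 8)
  hex 21: (-9, 0, 9)
  hex 22: (-10, 0, 10)
  hex 23: (-11, 0, 11)
  hex 24: (-12, 0, 12)
  hex 25: (-13, 0, 13)
  hex 26: (-13, -1, 14)
  hex 27: (-13, -2, 15)
  hex 28: (-13, -3, 16)
  hex 29: (-13, -4, 17)
Sorted: 30 hexes.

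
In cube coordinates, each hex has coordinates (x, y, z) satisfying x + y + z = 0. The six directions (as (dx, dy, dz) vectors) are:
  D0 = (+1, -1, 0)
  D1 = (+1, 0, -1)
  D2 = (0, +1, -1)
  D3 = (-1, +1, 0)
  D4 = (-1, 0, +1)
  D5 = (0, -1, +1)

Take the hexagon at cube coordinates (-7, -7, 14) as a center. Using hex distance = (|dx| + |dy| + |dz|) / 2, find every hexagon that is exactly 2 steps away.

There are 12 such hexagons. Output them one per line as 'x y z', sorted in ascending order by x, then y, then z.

Walk ring at distance 2 from (-7, -7, 14):
Start at center + D4*2 = (-9, -7, 16)
  hex 0: (-9, -7, 16)
  hex 1: (-8, -8, 16)
  hex 2: (-7, -9, 16)
  hex 3: (-6, -9, 15)
  hex 4: (-5, -9, 14)
  hex 5: (-5, -8, 13)
  hex 6: (-5, -7, 12)
  hex 7: (-6, -6, 12)
  hex 8: (-7, -5, 12)
  hex 9: (-8, -5, 13)
  hex 10: (-9, -5, 14)
  hex 11: (-9, -6, 15)
Sorted: 12 hexes.

Answer: -9 -7 16
-9 -6 15
-9 -5 14
-8 -8 16
-8 -5 13
-7 -9 16
-7 -5 12
-6 -9 15
-6 -6 12
-5 -9 14
-5 -8 13
-5 -7 12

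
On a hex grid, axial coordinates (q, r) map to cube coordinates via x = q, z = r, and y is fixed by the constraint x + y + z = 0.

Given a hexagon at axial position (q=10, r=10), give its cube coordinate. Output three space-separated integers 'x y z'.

x = q = 10
z = r = 10
y = -x - z = -(10) - (10) = -20

Answer: 10 -20 10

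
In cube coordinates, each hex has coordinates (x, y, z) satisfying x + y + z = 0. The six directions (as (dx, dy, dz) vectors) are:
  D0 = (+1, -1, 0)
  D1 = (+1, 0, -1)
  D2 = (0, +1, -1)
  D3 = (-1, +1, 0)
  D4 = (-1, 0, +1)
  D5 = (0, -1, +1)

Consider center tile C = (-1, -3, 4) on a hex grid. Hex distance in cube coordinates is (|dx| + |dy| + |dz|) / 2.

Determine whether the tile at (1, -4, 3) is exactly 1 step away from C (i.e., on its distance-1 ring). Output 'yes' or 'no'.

Answer: no

Derivation:
|px - cx| = |1 - (-1)| = 2
|py - cy| = |-4 - (-3)| = 1
|pz - cz| = |3 - 4| = 1
distance = (2+1+1)/2 = 4/2 = 2
radius = 1; distance != radius -> no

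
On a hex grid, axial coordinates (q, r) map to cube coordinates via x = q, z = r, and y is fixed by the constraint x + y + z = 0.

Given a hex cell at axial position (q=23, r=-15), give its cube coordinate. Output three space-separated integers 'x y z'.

x = q = 23
z = r = -15
y = -x - z = -(23) - (-15) = -8

Answer: 23 -8 -15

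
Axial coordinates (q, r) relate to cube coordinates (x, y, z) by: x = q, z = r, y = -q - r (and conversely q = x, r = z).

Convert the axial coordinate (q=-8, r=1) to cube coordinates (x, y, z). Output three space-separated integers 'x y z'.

x = q = -8
z = r = 1
y = -x - z = -(-8) - (1) = 7

Answer: -8 7 1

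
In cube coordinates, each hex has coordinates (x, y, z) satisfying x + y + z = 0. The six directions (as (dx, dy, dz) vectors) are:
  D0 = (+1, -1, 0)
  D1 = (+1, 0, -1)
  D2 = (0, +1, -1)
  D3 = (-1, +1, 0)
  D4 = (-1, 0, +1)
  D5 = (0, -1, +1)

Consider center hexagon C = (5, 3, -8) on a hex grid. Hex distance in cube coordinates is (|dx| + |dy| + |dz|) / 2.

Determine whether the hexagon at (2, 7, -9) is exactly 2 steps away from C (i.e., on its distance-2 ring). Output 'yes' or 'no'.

|px - cx| = |2 - 5| = 3
|py - cy| = |7 - 3| = 4
|pz - cz| = |-9 - (-8)| = 1
distance = (3+4+1)/2 = 8/2 = 4
radius = 2; distance != radius -> no

Answer: no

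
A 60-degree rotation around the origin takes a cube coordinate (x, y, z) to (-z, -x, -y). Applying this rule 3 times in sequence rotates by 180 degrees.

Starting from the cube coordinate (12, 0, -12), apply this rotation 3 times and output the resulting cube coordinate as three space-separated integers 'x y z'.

Answer: -12 0 12

Derivation:
Start: (12, 0, -12)
Step 1: (12, 0, -12) -> (-(-12), -(12), -(0)) = (12, -12, 0)
Step 2: (12, -12, 0) -> (-(0), -(12), -(-12)) = (0, -12, 12)
Step 3: (0, -12, 12) -> (-(12), -(0), -(-12)) = (-12, 0, 12)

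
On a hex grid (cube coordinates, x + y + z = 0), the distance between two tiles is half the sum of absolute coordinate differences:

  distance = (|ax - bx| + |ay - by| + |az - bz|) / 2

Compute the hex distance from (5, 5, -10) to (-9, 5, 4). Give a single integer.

Answer: 14

Derivation:
|ax - bx| = |5 - (-9)| = 14
|ay - by| = |5 - 5| = 0
|az - bz| = |-10 - 4| = 14
distance = (14 + 0 + 14) / 2 = 28 / 2 = 14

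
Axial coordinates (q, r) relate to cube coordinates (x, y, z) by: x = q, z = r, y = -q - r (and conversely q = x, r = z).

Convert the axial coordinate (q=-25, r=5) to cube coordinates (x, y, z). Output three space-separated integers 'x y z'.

x = q = -25
z = r = 5
y = -x - z = -(-25) - (5) = 20

Answer: -25 20 5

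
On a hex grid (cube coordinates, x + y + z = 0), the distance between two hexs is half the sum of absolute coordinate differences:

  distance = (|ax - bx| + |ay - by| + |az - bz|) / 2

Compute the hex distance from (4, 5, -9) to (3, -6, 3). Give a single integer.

|ax - bx| = |4 - 3| = 1
|ay - by| = |5 - (-6)| = 11
|az - bz| = |-9 - 3| = 12
distance = (1 + 11 + 12) / 2 = 24 / 2 = 12

Answer: 12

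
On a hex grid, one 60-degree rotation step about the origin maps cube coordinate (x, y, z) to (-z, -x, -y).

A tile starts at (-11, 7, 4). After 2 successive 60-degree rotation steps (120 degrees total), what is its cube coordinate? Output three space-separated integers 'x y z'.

Start: (-11, 7, 4)
Step 1: (-11, 7, 4) -> (-(4), -(-11), -(7)) = (-4, 11, -7)
Step 2: (-4, 11, -7) -> (-(-7), -(-4), -(11)) = (7, 4, -11)

Answer: 7 4 -11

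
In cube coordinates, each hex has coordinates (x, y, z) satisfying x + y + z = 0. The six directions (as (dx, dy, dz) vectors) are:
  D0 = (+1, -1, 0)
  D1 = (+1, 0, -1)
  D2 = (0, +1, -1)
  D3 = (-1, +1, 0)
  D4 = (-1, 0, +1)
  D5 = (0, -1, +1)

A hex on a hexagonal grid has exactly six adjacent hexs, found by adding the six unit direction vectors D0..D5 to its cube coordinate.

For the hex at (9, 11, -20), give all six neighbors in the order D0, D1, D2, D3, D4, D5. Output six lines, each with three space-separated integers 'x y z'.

Center: (9, 11, -20). Add each direction:
  D0: (9, 11, -20) + (1, -1, 0) = (10, 10, -20)
  D1: (9, 11, -20) + (1, 0, -1) = (10, 11, -21)
  D2: (9, 11, -20) + (0, 1, -1) = (9, 12, -21)
  D3: (9, 11, -20) + (-1, 1, 0) = (8, 12, -20)
  D4: (9, 11, -20) + (-1, 0, 1) = (8, 11, -19)
  D5: (9, 11, -20) + (0, -1, 1) = (9, 10, -19)

Answer: 10 10 -20
10 11 -21
9 12 -21
8 12 -20
8 11 -19
9 10 -19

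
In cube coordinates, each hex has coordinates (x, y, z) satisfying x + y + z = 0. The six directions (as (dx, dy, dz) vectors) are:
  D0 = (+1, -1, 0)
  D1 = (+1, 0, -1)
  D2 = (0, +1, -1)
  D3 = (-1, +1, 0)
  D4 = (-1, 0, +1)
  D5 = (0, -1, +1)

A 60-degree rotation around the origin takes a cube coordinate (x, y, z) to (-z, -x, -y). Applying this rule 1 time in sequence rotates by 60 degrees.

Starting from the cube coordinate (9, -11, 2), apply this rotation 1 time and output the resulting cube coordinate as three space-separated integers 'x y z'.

Start: (9, -11, 2)
Step 1: (9, -11, 2) -> (-(2), -(9), -(-11)) = (-2, -9, 11)

Answer: -2 -9 11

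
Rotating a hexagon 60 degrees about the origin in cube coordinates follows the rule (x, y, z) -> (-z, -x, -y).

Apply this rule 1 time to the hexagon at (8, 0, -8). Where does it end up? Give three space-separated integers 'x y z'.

Answer: 8 -8 0

Derivation:
Start: (8, 0, -8)
Step 1: (8, 0, -8) -> (-(-8), -(8), -(0)) = (8, -8, 0)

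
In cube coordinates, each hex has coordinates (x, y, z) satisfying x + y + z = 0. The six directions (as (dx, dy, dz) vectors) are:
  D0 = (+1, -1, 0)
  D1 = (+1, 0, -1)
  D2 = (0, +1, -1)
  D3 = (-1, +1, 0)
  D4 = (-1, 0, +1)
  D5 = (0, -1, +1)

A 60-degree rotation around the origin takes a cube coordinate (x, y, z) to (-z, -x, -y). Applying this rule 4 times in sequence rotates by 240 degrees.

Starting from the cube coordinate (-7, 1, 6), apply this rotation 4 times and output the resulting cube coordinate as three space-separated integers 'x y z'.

Answer: 6 -7 1

Derivation:
Start: (-7, 1, 6)
Step 1: (-7, 1, 6) -> (-(6), -(-7), -(1)) = (-6, 7, -1)
Step 2: (-6, 7, -1) -> (-(-1), -(-6), -(7)) = (1, 6, -7)
Step 3: (1, 6, -7) -> (-(-7), -(1), -(6)) = (7, -1, -6)
Step 4: (7, -1, -6) -> (-(-6), -(7), -(-1)) = (6, -7, 1)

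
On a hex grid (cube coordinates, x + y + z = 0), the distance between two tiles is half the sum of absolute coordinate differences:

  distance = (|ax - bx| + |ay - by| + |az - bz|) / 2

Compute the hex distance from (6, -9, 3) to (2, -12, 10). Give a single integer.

Answer: 7

Derivation:
|ax - bx| = |6 - 2| = 4
|ay - by| = |-9 - (-12)| = 3
|az - bz| = |3 - 10| = 7
distance = (4 + 3 + 7) / 2 = 14 / 2 = 7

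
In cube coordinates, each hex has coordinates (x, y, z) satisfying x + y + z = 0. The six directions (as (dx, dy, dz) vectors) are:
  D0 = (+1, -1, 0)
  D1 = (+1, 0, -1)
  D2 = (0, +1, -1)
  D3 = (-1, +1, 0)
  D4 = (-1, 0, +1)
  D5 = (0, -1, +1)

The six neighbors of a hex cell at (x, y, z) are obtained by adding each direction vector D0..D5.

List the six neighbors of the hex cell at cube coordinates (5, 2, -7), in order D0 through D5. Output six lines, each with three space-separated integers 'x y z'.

Answer: 6 1 -7
6 2 -8
5 3 -8
4 3 -7
4 2 -6
5 1 -6

Derivation:
Center: (5, 2, -7). Add each direction:
  D0: (5, 2, -7) + (1, -1, 0) = (6, 1, -7)
  D1: (5, 2, -7) + (1, 0, -1) = (6, 2, -8)
  D2: (5, 2, -7) + (0, 1, -1) = (5, 3, -8)
  D3: (5, 2, -7) + (-1, 1, 0) = (4, 3, -7)
  D4: (5, 2, -7) + (-1, 0, 1) = (4, 2, -6)
  D5: (5, 2, -7) + (0, -1, 1) = (5, 1, -6)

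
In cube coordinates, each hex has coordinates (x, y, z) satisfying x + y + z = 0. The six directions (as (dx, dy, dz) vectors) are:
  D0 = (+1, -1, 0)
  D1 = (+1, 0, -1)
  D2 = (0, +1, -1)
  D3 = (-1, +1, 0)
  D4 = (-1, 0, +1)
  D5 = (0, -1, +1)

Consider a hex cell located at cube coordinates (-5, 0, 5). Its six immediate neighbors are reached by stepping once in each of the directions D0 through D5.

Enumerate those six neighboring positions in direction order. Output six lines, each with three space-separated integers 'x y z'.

Center: (-5, 0, 5). Add each direction:
  D0: (-5, 0, 5) + (1, -1, 0) = (-4, -1, 5)
  D1: (-5, 0, 5) + (1, 0, -1) = (-4, 0, 4)
  D2: (-5, 0, 5) + (0, 1, -1) = (-5, 1, 4)
  D3: (-5, 0, 5) + (-1, 1, 0) = (-6, 1, 5)
  D4: (-5, 0, 5) + (-1, 0, 1) = (-6, 0, 6)
  D5: (-5, 0, 5) + (0, -1, 1) = (-5, -1, 6)

Answer: -4 -1 5
-4 0 4
-5 1 4
-6 1 5
-6 0 6
-5 -1 6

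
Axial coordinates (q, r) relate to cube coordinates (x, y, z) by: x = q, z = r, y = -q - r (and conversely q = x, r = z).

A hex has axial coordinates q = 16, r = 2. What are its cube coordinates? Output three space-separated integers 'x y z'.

Answer: 16 -18 2

Derivation:
x = q = 16
z = r = 2
y = -x - z = -(16) - (2) = -18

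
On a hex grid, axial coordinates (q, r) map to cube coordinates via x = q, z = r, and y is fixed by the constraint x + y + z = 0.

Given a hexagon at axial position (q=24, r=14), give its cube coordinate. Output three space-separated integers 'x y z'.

x = q = 24
z = r = 14
y = -x - z = -(24) - (14) = -38

Answer: 24 -38 14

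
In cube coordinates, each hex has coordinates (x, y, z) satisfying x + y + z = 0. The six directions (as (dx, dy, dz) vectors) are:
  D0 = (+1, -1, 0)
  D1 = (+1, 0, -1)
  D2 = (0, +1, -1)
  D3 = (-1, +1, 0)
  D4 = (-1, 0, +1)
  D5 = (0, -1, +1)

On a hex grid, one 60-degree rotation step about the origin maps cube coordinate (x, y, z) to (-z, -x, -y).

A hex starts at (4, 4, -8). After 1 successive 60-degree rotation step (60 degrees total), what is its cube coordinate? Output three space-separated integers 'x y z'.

Start: (4, 4, -8)
Step 1: (4, 4, -8) -> (-(-8), -(4), -(4)) = (8, -4, -4)

Answer: 8 -4 -4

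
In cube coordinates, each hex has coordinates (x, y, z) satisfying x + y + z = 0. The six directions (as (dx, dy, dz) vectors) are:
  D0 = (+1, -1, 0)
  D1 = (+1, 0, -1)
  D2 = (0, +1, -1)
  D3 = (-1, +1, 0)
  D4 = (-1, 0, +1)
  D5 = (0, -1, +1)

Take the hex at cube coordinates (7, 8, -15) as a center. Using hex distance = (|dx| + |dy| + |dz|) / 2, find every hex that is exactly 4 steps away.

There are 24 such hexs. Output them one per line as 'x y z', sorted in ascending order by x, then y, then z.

Answer: 3 8 -11
3 9 -12
3 10 -13
3 11 -14
3 12 -15
4 7 -11
4 12 -16
5 6 -11
5 12 -17
6 5 -11
6 12 -18
7 4 -11
7 12 -19
8 4 -12
8 11 -19
9 4 -13
9 10 -19
10 4 -14
10 9 -19
11 4 -15
11 5 -16
11 6 -17
11 7 -18
11 8 -19

Derivation:
Walk ring at distance 4 from (7, 8, -15):
Start at center + D4*4 = (3, 8, -11)
  hex 0: (3, 8, -11)
  hex 1: (4, 7, -11)
  hex 2: (5, 6, -11)
  hex 3: (6, 5, -11)
  hex 4: (7, 4, -11)
  hex 5: (8, 4, -12)
  hex 6: (9, 4, -13)
  hex 7: (10, 4, -14)
  hex 8: (11, 4, -15)
  hex 9: (11, 5, -16)
  hex 10: (11, 6, -17)
  hex 11: (11, 7, -18)
  hex 12: (11, 8, -19)
  hex 13: (10, 9, -19)
  hex 14: (9, 10, -19)
  hex 15: (8, 11, -19)
  hex 16: (7, 12, -19)
  hex 17: (6, 12, -18)
  hex 18: (5, 12, -17)
  hex 19: (4, 12, -16)
  hex 20: (3, 12, -15)
  hex 21: (3, 11, -14)
  hex 22: (3, 10, -13)
  hex 23: (3, 9, -12)
Sorted: 24 hexes.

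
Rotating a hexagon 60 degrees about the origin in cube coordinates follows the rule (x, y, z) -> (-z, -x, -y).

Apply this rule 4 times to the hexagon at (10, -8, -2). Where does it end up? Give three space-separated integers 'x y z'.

Start: (10, -8, -2)
Step 1: (10, -8, -2) -> (-(-2), -(10), -(-8)) = (2, -10, 8)
Step 2: (2, -10, 8) -> (-(8), -(2), -(-10)) = (-8, -2, 10)
Step 3: (-8, -2, 10) -> (-(10), -(-8), -(-2)) = (-10, 8, 2)
Step 4: (-10, 8, 2) -> (-(2), -(-10), -(8)) = (-2, 10, -8)

Answer: -2 10 -8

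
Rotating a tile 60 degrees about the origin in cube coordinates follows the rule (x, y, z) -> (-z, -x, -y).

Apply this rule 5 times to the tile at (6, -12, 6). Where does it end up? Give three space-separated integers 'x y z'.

Start: (6, -12, 6)
Step 1: (6, -12, 6) -> (-(6), -(6), -(-12)) = (-6, -6, 12)
Step 2: (-6, -6, 12) -> (-(12), -(-6), -(-6)) = (-12, 6, 6)
Step 3: (-12, 6, 6) -> (-(6), -(-12), -(6)) = (-6, 12, -6)
Step 4: (-6, 12, -6) -> (-(-6), -(-6), -(12)) = (6, 6, -12)
Step 5: (6, 6, -12) -> (-(-12), -(6), -(6)) = (12, -6, -6)

Answer: 12 -6 -6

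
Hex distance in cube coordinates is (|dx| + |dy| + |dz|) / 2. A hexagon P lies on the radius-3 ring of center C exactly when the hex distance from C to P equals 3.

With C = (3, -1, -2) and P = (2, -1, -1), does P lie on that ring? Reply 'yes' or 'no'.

|px - cx| = |2 - 3| = 1
|py - cy| = |-1 - (-1)| = 0
|pz - cz| = |-1 - (-2)| = 1
distance = (1+0+1)/2 = 2/2 = 1
radius = 3; distance != radius -> no

Answer: no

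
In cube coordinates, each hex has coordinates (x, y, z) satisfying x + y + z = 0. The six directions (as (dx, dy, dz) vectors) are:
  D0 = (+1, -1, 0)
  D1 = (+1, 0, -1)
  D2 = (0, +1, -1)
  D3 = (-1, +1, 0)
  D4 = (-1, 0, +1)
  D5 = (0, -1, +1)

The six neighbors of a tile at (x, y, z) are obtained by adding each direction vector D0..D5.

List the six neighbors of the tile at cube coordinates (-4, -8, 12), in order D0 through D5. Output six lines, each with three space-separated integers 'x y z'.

Answer: -3 -9 12
-3 -8 11
-4 -7 11
-5 -7 12
-5 -8 13
-4 -9 13

Derivation:
Center: (-4, -8, 12). Add each direction:
  D0: (-4, -8, 12) + (1, -1, 0) = (-3, -9, 12)
  D1: (-4, -8, 12) + (1, 0, -1) = (-3, -8, 11)
  D2: (-4, -8, 12) + (0, 1, -1) = (-4, -7, 11)
  D3: (-4, -8, 12) + (-1, 1, 0) = (-5, -7, 12)
  D4: (-4, -8, 12) + (-1, 0, 1) = (-5, -8, 13)
  D5: (-4, -8, 12) + (0, -1, 1) = (-4, -9, 13)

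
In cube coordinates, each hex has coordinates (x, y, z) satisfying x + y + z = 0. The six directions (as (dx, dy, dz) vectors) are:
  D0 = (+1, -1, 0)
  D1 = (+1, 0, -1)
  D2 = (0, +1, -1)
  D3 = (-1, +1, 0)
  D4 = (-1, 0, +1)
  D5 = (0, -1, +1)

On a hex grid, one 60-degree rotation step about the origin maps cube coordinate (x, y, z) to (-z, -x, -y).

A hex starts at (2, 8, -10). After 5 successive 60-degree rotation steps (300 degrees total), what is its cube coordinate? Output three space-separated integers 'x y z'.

Answer: -8 10 -2

Derivation:
Start: (2, 8, -10)
Step 1: (2, 8, -10) -> (-(-10), -(2), -(8)) = (10, -2, -8)
Step 2: (10, -2, -8) -> (-(-8), -(10), -(-2)) = (8, -10, 2)
Step 3: (8, -10, 2) -> (-(2), -(8), -(-10)) = (-2, -8, 10)
Step 4: (-2, -8, 10) -> (-(10), -(-2), -(-8)) = (-10, 2, 8)
Step 5: (-10, 2, 8) -> (-(8), -(-10), -(2)) = (-8, 10, -2)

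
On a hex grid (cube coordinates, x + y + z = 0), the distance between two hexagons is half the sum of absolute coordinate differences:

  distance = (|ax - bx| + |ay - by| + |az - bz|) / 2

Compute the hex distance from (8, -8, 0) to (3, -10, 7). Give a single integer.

|ax - bx| = |8 - 3| = 5
|ay - by| = |-8 - (-10)| = 2
|az - bz| = |0 - 7| = 7
distance = (5 + 2 + 7) / 2 = 14 / 2 = 7

Answer: 7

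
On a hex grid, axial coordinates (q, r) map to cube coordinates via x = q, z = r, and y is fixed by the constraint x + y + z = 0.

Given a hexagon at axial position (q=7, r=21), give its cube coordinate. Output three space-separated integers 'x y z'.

x = q = 7
z = r = 21
y = -x - z = -(7) - (21) = -28

Answer: 7 -28 21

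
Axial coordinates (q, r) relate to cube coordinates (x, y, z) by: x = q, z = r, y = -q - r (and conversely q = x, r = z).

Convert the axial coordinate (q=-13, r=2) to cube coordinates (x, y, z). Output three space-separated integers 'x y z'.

x = q = -13
z = r = 2
y = -x - z = -(-13) - (2) = 11

Answer: -13 11 2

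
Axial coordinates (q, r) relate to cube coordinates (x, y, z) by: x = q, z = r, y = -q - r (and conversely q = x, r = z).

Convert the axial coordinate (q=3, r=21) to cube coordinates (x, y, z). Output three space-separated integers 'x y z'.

x = q = 3
z = r = 21
y = -x - z = -(3) - (21) = -24

Answer: 3 -24 21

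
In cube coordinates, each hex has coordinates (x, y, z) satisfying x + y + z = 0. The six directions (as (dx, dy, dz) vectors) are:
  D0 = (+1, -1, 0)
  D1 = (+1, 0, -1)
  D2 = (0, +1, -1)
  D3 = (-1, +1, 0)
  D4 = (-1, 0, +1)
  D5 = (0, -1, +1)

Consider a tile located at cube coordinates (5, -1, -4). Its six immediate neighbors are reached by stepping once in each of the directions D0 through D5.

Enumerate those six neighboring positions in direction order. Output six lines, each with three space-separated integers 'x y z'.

Center: (5, -1, -4). Add each direction:
  D0: (5, -1, -4) + (1, -1, 0) = (6, -2, -4)
  D1: (5, -1, -4) + (1, 0, -1) = (6, -1, -5)
  D2: (5, -1, -4) + (0, 1, -1) = (5, 0, -5)
  D3: (5, -1, -4) + (-1, 1, 0) = (4, 0, -4)
  D4: (5, -1, -4) + (-1, 0, 1) = (4, -1, -3)
  D5: (5, -1, -4) + (0, -1, 1) = (5, -2, -3)

Answer: 6 -2 -4
6 -1 -5
5 0 -5
4 0 -4
4 -1 -3
5 -2 -3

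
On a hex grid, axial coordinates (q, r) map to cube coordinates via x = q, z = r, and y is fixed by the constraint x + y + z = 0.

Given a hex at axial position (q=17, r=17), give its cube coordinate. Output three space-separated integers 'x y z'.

x = q = 17
z = r = 17
y = -x - z = -(17) - (17) = -34

Answer: 17 -34 17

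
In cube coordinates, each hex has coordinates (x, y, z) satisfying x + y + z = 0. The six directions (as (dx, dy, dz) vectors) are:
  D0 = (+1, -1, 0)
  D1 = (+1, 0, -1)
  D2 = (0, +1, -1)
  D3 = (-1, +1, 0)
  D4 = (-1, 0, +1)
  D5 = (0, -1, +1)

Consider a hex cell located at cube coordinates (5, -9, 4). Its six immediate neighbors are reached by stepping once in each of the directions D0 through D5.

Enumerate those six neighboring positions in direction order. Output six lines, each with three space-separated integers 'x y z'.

Answer: 6 -10 4
6 -9 3
5 -8 3
4 -8 4
4 -9 5
5 -10 5

Derivation:
Center: (5, -9, 4). Add each direction:
  D0: (5, -9, 4) + (1, -1, 0) = (6, -10, 4)
  D1: (5, -9, 4) + (1, 0, -1) = (6, -9, 3)
  D2: (5, -9, 4) + (0, 1, -1) = (5, -8, 3)
  D3: (5, -9, 4) + (-1, 1, 0) = (4, -8, 4)
  D4: (5, -9, 4) + (-1, 0, 1) = (4, -9, 5)
  D5: (5, -9, 4) + (0, -1, 1) = (5, -10, 5)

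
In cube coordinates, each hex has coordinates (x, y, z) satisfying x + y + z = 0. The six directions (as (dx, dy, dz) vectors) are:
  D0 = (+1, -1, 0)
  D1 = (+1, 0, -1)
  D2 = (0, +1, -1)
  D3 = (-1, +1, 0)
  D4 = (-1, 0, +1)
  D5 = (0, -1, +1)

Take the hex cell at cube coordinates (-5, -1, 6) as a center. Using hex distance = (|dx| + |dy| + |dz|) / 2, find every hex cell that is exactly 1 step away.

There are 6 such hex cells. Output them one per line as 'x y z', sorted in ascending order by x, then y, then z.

Walk ring at distance 1 from (-5, -1, 6):
Start at center + D4*1 = (-6, -1, 7)
  hex 0: (-6, -1, 7)
  hex 1: (-5, -2, 7)
  hex 2: (-4, -2, 6)
  hex 3: (-4, -1, 5)
  hex 4: (-5, 0, 5)
  hex 5: (-6, 0, 6)
Sorted: 6 hexes.

Answer: -6 -1 7
-6 0 6
-5 -2 7
-5 0 5
-4 -2 6
-4 -1 5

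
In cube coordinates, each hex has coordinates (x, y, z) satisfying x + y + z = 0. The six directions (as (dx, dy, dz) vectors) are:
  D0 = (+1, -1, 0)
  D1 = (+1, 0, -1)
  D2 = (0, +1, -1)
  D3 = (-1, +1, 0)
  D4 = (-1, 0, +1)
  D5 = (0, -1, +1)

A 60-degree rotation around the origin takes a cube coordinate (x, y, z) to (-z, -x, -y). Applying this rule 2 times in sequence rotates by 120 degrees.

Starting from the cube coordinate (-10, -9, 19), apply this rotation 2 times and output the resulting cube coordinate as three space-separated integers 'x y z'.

Start: (-10, -9, 19)
Step 1: (-10, -9, 19) -> (-(19), -(-10), -(-9)) = (-19, 10, 9)
Step 2: (-19, 10, 9) -> (-(9), -(-19), -(10)) = (-9, 19, -10)

Answer: -9 19 -10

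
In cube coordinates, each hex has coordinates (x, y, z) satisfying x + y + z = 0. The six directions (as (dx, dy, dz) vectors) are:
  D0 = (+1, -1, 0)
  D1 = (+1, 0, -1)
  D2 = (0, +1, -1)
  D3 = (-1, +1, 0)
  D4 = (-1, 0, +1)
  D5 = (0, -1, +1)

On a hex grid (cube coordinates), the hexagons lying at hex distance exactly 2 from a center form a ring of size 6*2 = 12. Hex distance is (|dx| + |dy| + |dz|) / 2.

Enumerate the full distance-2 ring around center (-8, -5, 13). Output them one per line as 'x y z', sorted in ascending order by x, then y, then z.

Walk ring at distance 2 from (-8, -5, 13):
Start at center + D4*2 = (-10, -5, 15)
  hex 0: (-10, -5, 15)
  hex 1: (-9, -6, 15)
  hex 2: (-8, -7, 15)
  hex 3: (-7, -7, 14)
  hex 4: (-6, -7, 13)
  hex 5: (-6, -6, 12)
  hex 6: (-6, -5, 11)
  hex 7: (-7, -4, 11)
  hex 8: (-8, -3, 11)
  hex 9: (-9, -3, 12)
  hex 10: (-10, -3, 13)
  hex 11: (-10, -4, 14)
Sorted: 12 hexes.

Answer: -10 -5 15
-10 -4 14
-10 -3 13
-9 -6 15
-9 -3 12
-8 -7 15
-8 -3 11
-7 -7 14
-7 -4 11
-6 -7 13
-6 -6 12
-6 -5 11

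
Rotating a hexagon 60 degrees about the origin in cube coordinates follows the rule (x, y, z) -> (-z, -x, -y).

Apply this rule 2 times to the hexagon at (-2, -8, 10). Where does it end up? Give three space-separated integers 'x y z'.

Start: (-2, -8, 10)
Step 1: (-2, -8, 10) -> (-(10), -(-2), -(-8)) = (-10, 2, 8)
Step 2: (-10, 2, 8) -> (-(8), -(-10), -(2)) = (-8, 10, -2)

Answer: -8 10 -2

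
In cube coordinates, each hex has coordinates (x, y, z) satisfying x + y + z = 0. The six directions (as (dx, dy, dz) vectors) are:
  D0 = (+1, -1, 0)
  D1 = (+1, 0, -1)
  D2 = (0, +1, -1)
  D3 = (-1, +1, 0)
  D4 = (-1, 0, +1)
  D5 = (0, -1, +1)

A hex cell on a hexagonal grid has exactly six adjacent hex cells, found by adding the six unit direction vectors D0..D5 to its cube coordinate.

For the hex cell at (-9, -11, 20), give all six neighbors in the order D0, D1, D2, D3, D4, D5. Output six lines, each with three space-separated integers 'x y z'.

Answer: -8 -12 20
-8 -11 19
-9 -10 19
-10 -10 20
-10 -11 21
-9 -12 21

Derivation:
Center: (-9, -11, 20). Add each direction:
  D0: (-9, -11, 20) + (1, -1, 0) = (-8, -12, 20)
  D1: (-9, -11, 20) + (1, 0, -1) = (-8, -11, 19)
  D2: (-9, -11, 20) + (0, 1, -1) = (-9, -10, 19)
  D3: (-9, -11, 20) + (-1, 1, 0) = (-10, -10, 20)
  D4: (-9, -11, 20) + (-1, 0, 1) = (-10, -11, 21)
  D5: (-9, -11, 20) + (0, -1, 1) = (-9, -12, 21)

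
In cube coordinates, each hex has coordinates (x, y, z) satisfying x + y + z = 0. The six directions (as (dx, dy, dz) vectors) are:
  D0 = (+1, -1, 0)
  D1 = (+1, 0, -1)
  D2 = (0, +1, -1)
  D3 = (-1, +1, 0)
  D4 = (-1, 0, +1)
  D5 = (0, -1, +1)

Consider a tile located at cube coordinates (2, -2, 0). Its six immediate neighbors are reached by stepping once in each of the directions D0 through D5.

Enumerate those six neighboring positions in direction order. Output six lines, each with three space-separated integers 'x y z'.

Center: (2, -2, 0). Add each direction:
  D0: (2, -2, 0) + (1, -1, 0) = (3, -3, 0)
  D1: (2, -2, 0) + (1, 0, -1) = (3, -2, -1)
  D2: (2, -2, 0) + (0, 1, -1) = (2, -1, -1)
  D3: (2, -2, 0) + (-1, 1, 0) = (1, -1, 0)
  D4: (2, -2, 0) + (-1, 0, 1) = (1, -2, 1)
  D5: (2, -2, 0) + (0, -1, 1) = (2, -3, 1)

Answer: 3 -3 0
3 -2 -1
2 -1 -1
1 -1 0
1 -2 1
2 -3 1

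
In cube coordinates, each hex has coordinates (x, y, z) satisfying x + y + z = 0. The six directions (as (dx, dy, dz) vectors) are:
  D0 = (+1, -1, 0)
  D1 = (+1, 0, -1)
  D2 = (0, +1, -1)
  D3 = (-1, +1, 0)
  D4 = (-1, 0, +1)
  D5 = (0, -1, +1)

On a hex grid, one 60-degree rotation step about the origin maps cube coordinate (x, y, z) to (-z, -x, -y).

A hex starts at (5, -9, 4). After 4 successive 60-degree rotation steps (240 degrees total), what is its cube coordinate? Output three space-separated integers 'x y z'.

Answer: 4 5 -9

Derivation:
Start: (5, -9, 4)
Step 1: (5, -9, 4) -> (-(4), -(5), -(-9)) = (-4, -5, 9)
Step 2: (-4, -5, 9) -> (-(9), -(-4), -(-5)) = (-9, 4, 5)
Step 3: (-9, 4, 5) -> (-(5), -(-9), -(4)) = (-5, 9, -4)
Step 4: (-5, 9, -4) -> (-(-4), -(-5), -(9)) = (4, 5, -9)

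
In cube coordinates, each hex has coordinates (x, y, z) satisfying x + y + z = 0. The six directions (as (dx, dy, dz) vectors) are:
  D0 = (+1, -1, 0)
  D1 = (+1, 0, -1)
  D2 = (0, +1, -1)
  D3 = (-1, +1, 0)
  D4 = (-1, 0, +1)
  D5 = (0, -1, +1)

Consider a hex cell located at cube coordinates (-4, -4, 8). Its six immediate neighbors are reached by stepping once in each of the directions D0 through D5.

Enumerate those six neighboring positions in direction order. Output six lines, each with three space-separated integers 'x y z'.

Center: (-4, -4, 8). Add each direction:
  D0: (-4, -4, 8) + (1, -1, 0) = (-3, -5, 8)
  D1: (-4, -4, 8) + (1, 0, -1) = (-3, -4, 7)
  D2: (-4, -4, 8) + (0, 1, -1) = (-4, -3, 7)
  D3: (-4, -4, 8) + (-1, 1, 0) = (-5, -3, 8)
  D4: (-4, -4, 8) + (-1, 0, 1) = (-5, -4, 9)
  D5: (-4, -4, 8) + (0, -1, 1) = (-4, -5, 9)

Answer: -3 -5 8
-3 -4 7
-4 -3 7
-5 -3 8
-5 -4 9
-4 -5 9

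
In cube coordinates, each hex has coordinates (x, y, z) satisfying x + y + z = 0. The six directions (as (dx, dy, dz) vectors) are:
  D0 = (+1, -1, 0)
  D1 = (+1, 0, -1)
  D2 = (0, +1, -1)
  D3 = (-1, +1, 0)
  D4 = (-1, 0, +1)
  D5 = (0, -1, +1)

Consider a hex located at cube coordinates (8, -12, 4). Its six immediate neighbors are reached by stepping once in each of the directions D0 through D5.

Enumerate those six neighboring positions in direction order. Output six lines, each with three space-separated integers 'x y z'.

Answer: 9 -13 4
9 -12 3
8 -11 3
7 -11 4
7 -12 5
8 -13 5

Derivation:
Center: (8, -12, 4). Add each direction:
  D0: (8, -12, 4) + (1, -1, 0) = (9, -13, 4)
  D1: (8, -12, 4) + (1, 0, -1) = (9, -12, 3)
  D2: (8, -12, 4) + (0, 1, -1) = (8, -11, 3)
  D3: (8, -12, 4) + (-1, 1, 0) = (7, -11, 4)
  D4: (8, -12, 4) + (-1, 0, 1) = (7, -12, 5)
  D5: (8, -12, 4) + (0, -1, 1) = (8, -13, 5)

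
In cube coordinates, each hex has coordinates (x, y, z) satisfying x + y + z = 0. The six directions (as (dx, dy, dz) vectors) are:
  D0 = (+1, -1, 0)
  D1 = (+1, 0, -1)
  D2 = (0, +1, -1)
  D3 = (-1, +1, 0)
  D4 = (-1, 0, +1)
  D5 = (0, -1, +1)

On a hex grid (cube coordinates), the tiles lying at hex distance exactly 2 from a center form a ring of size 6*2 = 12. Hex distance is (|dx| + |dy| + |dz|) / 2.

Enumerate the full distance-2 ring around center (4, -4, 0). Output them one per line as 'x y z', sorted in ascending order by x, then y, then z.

Walk ring at distance 2 from (4, -4, 0):
Start at center + D4*2 = (2, -4, 2)
  hex 0: (2, -4, 2)
  hex 1: (3, -5, 2)
  hex 2: (4, -6, 2)
  hex 3: (5, -6, 1)
  hex 4: (6, -6, 0)
  hex 5: (6, -5, -1)
  hex 6: (6, -4, -2)
  hex 7: (5, -3, -2)
  hex 8: (4, -2, -2)
  hex 9: (3, -2, -1)
  hex 10: (2, -2, 0)
  hex 11: (2, -3, 1)
Sorted: 12 hexes.

Answer: 2 -4 2
2 -3 1
2 -2 0
3 -5 2
3 -2 -1
4 -6 2
4 -2 -2
5 -6 1
5 -3 -2
6 -6 0
6 -5 -1
6 -4 -2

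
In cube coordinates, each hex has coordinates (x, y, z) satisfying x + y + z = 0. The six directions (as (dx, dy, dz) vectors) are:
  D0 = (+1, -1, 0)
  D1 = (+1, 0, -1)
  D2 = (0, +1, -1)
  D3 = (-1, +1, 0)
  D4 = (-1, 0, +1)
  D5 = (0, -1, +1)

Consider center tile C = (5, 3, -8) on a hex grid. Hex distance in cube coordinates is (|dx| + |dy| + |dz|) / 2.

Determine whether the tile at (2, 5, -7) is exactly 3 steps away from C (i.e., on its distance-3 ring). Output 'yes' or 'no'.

|px - cx| = |2 - 5| = 3
|py - cy| = |5 - 3| = 2
|pz - cz| = |-7 - (-8)| = 1
distance = (3+2+1)/2 = 6/2 = 3
radius = 3; distance == radius -> yes

Answer: yes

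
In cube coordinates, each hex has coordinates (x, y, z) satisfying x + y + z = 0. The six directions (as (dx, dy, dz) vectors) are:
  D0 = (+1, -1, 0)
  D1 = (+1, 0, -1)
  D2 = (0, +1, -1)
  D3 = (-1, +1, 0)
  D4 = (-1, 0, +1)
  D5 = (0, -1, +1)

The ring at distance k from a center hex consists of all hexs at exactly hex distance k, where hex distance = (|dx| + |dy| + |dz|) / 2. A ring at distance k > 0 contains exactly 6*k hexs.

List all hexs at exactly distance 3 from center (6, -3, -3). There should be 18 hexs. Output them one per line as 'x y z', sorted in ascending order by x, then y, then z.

Answer: 3 -3 0
3 -2 -1
3 -1 -2
3 0 -3
4 -4 0
4 0 -4
5 -5 0
5 0 -5
6 -6 0
6 0 -6
7 -6 -1
7 -1 -6
8 -6 -2
8 -2 -6
9 -6 -3
9 -5 -4
9 -4 -5
9 -3 -6

Derivation:
Walk ring at distance 3 from (6, -3, -3):
Start at center + D4*3 = (3, -3, 0)
  hex 0: (3, -3, 0)
  hex 1: (4, -4, 0)
  hex 2: (5, -5, 0)
  hex 3: (6, -6, 0)
  hex 4: (7, -6, -1)
  hex 5: (8, -6, -2)
  hex 6: (9, -6, -3)
  hex 7: (9, -5, -4)
  hex 8: (9, -4, -5)
  hex 9: (9, -3, -6)
  hex 10: (8, -2, -6)
  hex 11: (7, -1, -6)
  hex 12: (6, 0, -6)
  hex 13: (5, 0, -5)
  hex 14: (4, 0, -4)
  hex 15: (3, 0, -3)
  hex 16: (3, -1, -2)
  hex 17: (3, -2, -1)
Sorted: 18 hexes.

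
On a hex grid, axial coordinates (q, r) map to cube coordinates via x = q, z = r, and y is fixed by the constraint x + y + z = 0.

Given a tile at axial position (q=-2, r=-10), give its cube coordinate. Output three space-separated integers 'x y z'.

x = q = -2
z = r = -10
y = -x - z = -(-2) - (-10) = 12

Answer: -2 12 -10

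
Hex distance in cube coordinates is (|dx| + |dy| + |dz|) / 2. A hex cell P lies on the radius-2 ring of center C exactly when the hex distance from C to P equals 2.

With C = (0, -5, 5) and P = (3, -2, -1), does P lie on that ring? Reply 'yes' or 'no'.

Answer: no

Derivation:
|px - cx| = |3 - 0| = 3
|py - cy| = |-2 - (-5)| = 3
|pz - cz| = |-1 - 5| = 6
distance = (3+3+6)/2 = 12/2 = 6
radius = 2; distance != radius -> no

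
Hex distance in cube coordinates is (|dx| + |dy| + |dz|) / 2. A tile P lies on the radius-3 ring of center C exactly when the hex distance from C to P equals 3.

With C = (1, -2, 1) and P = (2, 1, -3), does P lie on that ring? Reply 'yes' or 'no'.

|px - cx| = |2 - 1| = 1
|py - cy| = |1 - (-2)| = 3
|pz - cz| = |-3 - 1| = 4
distance = (1+3+4)/2 = 8/2 = 4
radius = 3; distance != radius -> no

Answer: no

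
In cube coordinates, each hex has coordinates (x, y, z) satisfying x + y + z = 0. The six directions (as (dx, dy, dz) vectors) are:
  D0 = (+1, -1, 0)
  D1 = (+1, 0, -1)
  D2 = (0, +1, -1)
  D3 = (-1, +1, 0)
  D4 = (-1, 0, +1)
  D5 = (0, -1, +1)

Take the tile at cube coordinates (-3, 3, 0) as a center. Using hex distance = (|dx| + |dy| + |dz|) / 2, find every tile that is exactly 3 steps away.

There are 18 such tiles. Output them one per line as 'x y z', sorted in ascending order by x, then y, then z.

Answer: -6 3 3
-6 4 2
-6 5 1
-6 6 0
-5 2 3
-5 6 -1
-4 1 3
-4 6 -2
-3 0 3
-3 6 -3
-2 0 2
-2 5 -3
-1 0 1
-1 4 -3
0 0 0
0 1 -1
0 2 -2
0 3 -3

Derivation:
Walk ring at distance 3 from (-3, 3, 0):
Start at center + D4*3 = (-6, 3, 3)
  hex 0: (-6, 3, 3)
  hex 1: (-5, 2, 3)
  hex 2: (-4, 1, 3)
  hex 3: (-3, 0, 3)
  hex 4: (-2, 0, 2)
  hex 5: (-1, 0, 1)
  hex 6: (0, 0, 0)
  hex 7: (0, 1, -1)
  hex 8: (0, 2, -2)
  hex 9: (0, 3, -3)
  hex 10: (-1, 4, -3)
  hex 11: (-2, 5, -3)
  hex 12: (-3, 6, -3)
  hex 13: (-4, 6, -2)
  hex 14: (-5, 6, -1)
  hex 15: (-6, 6, 0)
  hex 16: (-6, 5, 1)
  hex 17: (-6, 4, 2)
Sorted: 18 hexes.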